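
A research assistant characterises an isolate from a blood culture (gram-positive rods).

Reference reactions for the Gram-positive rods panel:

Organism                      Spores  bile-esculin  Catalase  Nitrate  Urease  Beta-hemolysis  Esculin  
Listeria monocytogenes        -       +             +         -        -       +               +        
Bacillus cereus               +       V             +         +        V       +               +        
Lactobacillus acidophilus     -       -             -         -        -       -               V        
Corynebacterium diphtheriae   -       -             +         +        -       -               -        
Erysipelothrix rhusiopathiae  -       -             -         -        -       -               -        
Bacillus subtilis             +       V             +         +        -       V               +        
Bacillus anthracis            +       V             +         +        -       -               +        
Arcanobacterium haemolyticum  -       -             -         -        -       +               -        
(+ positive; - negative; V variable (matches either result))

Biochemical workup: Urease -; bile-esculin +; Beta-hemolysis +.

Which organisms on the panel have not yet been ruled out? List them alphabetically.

Urease -: all 8 remaining candidates are consistent.
bile-esculin +: excludes Lactobacillus acidophilus, Corynebacterium diphtheriae, Erysipelothrix rhusiopathiae, Arcanobacterium haemolyticum — 4 left.
Beta-hemolysis +: excludes Bacillus anthracis — 3 left.

Bacillus cereus, Bacillus subtilis, Listeria monocytogenes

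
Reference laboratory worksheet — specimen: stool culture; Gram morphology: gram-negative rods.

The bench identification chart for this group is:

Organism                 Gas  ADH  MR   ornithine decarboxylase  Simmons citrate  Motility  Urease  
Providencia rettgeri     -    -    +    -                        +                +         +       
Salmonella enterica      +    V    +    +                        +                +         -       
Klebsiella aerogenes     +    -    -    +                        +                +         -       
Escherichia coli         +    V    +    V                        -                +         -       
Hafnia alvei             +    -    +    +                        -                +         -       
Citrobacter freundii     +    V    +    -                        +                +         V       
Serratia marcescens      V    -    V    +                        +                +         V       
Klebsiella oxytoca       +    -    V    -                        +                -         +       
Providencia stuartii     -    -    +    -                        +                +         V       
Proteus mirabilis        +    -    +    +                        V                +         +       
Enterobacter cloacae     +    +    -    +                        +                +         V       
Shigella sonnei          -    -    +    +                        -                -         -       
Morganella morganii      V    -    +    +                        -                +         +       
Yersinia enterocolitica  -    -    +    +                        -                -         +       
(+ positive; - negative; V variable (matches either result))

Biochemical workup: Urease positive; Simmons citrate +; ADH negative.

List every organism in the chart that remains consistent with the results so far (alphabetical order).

Simmons citrate +: excludes 5 organisms — 9 left.
ADH -: excludes Enterobacter cloacae — 8 left.
Urease +: excludes Salmonella enterica, Klebsiella aerogenes — 6 left.

Citrobacter freundii, Klebsiella oxytoca, Proteus mirabilis, Providencia rettgeri, Providencia stuartii, Serratia marcescens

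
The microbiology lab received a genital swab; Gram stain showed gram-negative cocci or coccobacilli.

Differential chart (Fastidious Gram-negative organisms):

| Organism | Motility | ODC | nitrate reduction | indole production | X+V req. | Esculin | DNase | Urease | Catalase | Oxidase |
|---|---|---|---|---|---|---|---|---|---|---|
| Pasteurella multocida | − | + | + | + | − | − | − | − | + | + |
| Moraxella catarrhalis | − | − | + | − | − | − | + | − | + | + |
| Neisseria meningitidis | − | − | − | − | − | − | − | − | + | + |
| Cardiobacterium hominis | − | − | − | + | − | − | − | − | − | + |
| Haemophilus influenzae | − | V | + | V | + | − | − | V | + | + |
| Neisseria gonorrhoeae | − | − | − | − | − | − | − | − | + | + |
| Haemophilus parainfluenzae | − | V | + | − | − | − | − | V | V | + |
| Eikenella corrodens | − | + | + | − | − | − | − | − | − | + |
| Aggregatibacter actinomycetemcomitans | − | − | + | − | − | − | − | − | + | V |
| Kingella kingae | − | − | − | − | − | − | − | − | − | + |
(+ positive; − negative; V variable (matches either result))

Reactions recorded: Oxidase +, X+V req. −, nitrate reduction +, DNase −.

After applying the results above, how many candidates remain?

4

DNase −: excludes Moraxella catarrhalis — 9 left.
Oxidase +: all 9 remaining candidates are consistent.
nitrate reduction +: excludes Neisseria meningitidis, Cardiobacterium hominis, Neisseria gonorrhoeae, Kingella kingae — 5 left.
X+V req. −: excludes Haemophilus influenzae — 4 left.
Still consistent: Aggregatibacter actinomycetemcomitans, Eikenella corrodens, Haemophilus parainfluenzae, Pasteurella multocida.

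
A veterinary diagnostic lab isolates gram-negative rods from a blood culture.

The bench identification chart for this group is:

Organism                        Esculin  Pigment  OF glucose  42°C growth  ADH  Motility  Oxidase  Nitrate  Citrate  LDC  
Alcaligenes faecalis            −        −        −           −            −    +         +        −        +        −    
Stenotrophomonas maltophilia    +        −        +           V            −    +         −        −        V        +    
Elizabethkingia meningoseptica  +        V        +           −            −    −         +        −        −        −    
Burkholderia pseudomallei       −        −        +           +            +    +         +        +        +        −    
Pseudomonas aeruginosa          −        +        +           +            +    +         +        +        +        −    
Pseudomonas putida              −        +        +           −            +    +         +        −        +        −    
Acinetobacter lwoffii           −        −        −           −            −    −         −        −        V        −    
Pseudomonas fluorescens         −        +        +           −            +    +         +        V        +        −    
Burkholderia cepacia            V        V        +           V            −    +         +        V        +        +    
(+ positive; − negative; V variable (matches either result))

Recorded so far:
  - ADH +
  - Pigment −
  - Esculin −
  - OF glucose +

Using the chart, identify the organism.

Burkholderia pseudomallei

ADH +: excludes 5 organisms — 4 left.
Esculin −: all 4 remaining candidates are consistent.
OF glucose +: all 4 remaining candidates are consistent.
Pigment −: excludes Pseudomonas aeruginosa, Pseudomonas putida, Pseudomonas fluorescens — 1 left.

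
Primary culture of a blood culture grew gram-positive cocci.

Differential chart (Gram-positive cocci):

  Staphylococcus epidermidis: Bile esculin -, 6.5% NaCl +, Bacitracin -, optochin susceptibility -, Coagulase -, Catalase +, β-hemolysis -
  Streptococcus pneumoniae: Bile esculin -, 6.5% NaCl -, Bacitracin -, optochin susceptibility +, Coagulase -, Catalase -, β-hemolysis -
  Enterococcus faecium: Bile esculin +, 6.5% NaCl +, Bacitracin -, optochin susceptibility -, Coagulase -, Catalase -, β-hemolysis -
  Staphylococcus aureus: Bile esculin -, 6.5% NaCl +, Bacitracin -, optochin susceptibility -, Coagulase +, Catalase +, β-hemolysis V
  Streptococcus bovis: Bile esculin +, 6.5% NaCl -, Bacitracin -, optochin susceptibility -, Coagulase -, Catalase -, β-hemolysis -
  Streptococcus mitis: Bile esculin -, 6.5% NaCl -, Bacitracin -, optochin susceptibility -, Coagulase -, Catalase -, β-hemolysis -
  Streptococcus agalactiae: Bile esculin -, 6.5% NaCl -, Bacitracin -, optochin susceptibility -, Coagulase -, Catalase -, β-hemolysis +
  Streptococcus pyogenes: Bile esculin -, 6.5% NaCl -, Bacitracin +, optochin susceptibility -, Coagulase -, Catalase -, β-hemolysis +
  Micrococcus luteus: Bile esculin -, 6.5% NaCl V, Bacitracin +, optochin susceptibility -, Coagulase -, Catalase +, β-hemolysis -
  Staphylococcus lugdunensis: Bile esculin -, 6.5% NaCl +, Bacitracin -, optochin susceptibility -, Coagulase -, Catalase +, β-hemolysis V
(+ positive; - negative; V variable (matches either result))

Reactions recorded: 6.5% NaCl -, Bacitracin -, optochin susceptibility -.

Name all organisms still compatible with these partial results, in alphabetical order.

Streptococcus agalactiae, Streptococcus bovis, Streptococcus mitis

6.5% NaCl -: excludes Staphylococcus epidermidis, Enterococcus faecium, Staphylococcus aureus, Staphylococcus lugdunensis — 6 left.
Bacitracin -: excludes Streptococcus pyogenes, Micrococcus luteus — 4 left.
optochin susceptibility -: excludes Streptococcus pneumoniae — 3 left.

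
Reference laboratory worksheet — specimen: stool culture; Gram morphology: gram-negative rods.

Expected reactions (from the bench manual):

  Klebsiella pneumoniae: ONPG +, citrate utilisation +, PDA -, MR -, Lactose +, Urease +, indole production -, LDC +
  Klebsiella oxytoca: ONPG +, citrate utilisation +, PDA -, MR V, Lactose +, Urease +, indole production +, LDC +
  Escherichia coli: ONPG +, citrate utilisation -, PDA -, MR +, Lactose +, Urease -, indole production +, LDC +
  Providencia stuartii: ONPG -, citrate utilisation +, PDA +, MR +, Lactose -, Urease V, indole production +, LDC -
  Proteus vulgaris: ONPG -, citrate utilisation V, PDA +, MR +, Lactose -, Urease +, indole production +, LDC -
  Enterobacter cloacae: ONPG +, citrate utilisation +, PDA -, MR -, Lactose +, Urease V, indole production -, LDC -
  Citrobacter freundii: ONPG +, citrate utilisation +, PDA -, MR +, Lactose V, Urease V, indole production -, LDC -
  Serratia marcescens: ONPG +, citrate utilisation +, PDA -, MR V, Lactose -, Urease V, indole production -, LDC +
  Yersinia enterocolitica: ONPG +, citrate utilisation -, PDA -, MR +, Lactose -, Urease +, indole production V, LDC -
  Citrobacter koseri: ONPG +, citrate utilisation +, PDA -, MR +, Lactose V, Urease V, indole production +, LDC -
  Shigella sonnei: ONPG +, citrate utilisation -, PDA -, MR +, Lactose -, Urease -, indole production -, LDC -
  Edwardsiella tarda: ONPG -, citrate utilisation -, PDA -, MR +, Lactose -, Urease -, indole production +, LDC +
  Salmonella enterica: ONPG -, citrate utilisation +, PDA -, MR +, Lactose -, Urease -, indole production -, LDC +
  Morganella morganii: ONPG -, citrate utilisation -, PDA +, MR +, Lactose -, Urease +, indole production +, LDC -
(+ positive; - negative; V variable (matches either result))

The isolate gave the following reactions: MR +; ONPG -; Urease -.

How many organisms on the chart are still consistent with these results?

Urease -: excludes 5 organisms — 9 left.
ONPG -: excludes 6 organisms — 3 left.
MR +: all 3 remaining candidates are consistent.
Still consistent: Edwardsiella tarda, Providencia stuartii, Salmonella enterica.

3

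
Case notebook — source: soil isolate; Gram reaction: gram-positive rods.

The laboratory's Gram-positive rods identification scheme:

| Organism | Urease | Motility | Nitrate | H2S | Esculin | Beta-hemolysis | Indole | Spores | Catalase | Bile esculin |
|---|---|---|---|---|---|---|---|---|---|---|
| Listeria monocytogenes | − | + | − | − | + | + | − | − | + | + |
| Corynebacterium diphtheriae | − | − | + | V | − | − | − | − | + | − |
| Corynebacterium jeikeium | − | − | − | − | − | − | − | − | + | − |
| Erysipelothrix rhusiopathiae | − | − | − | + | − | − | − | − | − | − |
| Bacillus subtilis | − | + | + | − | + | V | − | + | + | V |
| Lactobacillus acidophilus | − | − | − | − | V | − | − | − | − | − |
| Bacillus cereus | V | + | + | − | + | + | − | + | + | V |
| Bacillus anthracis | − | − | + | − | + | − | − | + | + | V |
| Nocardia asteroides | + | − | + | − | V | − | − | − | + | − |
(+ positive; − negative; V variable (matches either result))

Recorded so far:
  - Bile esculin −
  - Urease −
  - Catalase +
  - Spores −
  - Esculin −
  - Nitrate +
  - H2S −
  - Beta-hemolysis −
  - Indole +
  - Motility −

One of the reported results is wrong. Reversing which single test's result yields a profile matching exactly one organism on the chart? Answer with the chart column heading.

As reported, no row in the chart matches all 10 reactions.
Reversing Spores → still no organism matches.
Reversing Nitrate → still no organism matches.
Reversing Indole (to −) → unique match: Corynebacterium diphtheriae.
Reversing Esculin → still no organism matches.
Reversing H2S → still no organism matches.
Reversing Catalase → still no organism matches.
Reversing Urease → still no organism matches.
Reversing Bile esculin → still no organism matches.
Reversing Motility → still no organism matches.
Reversing Beta-hemolysis → still no organism matches.

Indole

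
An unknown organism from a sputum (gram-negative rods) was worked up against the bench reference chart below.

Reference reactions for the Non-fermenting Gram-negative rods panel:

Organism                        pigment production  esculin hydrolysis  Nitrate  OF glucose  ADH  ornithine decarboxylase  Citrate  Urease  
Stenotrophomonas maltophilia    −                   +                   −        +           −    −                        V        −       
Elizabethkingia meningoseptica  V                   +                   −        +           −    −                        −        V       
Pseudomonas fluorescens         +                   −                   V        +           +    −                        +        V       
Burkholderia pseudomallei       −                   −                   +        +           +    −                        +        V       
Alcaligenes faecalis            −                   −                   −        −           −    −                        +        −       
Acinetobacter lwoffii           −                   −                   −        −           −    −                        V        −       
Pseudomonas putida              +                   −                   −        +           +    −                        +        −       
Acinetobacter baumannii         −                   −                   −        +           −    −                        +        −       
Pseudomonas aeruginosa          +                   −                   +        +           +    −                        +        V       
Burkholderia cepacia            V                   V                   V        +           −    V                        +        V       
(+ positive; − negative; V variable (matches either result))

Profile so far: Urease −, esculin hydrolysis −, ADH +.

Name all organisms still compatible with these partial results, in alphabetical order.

Burkholderia pseudomallei, Pseudomonas aeruginosa, Pseudomonas fluorescens, Pseudomonas putida

Urease −: all 10 remaining candidates are consistent.
ADH +: excludes 6 organisms — 4 left.
esculin hydrolysis −: all 4 remaining candidates are consistent.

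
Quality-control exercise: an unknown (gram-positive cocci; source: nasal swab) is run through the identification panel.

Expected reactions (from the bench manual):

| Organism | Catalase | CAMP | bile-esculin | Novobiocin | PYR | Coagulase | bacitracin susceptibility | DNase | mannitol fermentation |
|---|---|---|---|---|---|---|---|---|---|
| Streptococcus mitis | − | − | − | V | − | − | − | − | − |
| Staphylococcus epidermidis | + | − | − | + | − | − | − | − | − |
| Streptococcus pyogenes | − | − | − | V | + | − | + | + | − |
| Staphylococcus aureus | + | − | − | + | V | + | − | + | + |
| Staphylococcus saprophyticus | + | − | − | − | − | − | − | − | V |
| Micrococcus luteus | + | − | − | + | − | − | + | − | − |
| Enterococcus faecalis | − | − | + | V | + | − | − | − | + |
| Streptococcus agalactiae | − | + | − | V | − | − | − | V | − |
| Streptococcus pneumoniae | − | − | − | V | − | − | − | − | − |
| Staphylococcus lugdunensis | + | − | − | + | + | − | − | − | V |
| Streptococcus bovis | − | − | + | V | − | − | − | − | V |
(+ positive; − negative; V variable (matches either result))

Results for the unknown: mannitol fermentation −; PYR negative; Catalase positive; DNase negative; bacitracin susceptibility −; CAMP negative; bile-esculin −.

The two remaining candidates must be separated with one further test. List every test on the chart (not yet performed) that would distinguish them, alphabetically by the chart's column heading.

Catalase +: excludes 6 organisms — 5 left.
PYR −: excludes Staphylococcus lugdunensis — 4 left.
CAMP −: all 4 remaining candidates are consistent.
bile-esculin −: all 4 remaining candidates are consistent.
mannitol fermentation −: excludes Staphylococcus aureus — 3 left.
DNase −: all 3 remaining candidates are consistent.
bacitracin susceptibility −: excludes Micrococcus luteus — 2 left.
Two candidates remain: Staphylococcus epidermidis and Staphylococcus saprophyticus.
  Novobiocin: Staphylococcus epidermidis +, Staphylococcus saprophyticus − — discriminates.
  Coagulase: − vs − — same for both, does not separate.

Novobiocin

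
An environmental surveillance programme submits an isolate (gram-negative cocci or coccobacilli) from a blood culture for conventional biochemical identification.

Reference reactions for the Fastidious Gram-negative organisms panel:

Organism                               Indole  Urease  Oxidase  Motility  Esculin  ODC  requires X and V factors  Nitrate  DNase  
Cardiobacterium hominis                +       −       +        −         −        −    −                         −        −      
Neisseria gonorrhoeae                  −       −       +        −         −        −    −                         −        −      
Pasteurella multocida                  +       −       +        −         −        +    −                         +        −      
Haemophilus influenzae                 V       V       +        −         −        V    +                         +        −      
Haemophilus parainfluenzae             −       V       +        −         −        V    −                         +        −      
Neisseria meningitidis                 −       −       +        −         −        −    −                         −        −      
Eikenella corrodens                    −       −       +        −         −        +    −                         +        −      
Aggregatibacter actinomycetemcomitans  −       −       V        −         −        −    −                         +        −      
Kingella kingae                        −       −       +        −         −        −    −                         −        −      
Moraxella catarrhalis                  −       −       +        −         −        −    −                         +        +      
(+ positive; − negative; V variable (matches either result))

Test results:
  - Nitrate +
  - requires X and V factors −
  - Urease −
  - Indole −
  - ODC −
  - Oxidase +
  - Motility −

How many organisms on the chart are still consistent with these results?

3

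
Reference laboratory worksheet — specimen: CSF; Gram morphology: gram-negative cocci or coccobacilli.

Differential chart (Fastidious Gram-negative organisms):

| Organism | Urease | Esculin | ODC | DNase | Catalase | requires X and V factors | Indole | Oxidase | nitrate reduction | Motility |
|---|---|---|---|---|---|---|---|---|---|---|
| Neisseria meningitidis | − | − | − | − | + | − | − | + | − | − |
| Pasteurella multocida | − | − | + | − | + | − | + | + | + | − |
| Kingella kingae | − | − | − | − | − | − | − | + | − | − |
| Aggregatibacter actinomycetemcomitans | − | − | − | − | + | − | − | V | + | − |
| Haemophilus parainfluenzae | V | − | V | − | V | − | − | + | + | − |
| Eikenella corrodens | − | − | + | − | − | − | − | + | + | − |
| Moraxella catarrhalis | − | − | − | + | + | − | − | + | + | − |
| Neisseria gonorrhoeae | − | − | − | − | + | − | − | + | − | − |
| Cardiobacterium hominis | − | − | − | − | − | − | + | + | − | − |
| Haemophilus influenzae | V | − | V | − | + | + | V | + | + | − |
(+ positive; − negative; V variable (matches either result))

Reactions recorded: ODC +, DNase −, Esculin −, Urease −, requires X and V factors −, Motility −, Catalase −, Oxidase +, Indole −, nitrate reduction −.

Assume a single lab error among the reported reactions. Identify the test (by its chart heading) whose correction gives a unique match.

ODC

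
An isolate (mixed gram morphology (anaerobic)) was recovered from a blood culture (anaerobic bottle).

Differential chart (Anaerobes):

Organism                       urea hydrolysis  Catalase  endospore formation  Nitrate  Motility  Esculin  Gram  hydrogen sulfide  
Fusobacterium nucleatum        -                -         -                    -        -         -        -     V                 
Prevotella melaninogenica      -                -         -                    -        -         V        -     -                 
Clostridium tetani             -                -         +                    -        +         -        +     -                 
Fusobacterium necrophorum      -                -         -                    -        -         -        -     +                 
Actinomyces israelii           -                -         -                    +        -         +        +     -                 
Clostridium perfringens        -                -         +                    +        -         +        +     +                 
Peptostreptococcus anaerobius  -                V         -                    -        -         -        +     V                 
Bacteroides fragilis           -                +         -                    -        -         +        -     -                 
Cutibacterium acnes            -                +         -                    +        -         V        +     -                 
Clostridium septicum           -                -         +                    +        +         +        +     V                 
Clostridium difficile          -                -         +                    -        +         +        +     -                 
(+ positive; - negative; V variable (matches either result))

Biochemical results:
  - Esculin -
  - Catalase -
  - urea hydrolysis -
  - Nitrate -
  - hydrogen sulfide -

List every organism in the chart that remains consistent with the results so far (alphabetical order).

Clostridium tetani, Fusobacterium nucleatum, Peptostreptococcus anaerobius, Prevotella melaninogenica

Esculin -: excludes 5 organisms — 6 left.
urea hydrolysis -: all 6 remaining candidates are consistent.
hydrogen sulfide -: excludes Fusobacterium necrophorum — 5 left.
Nitrate -: excludes Cutibacterium acnes — 4 left.
Catalase -: all 4 remaining candidates are consistent.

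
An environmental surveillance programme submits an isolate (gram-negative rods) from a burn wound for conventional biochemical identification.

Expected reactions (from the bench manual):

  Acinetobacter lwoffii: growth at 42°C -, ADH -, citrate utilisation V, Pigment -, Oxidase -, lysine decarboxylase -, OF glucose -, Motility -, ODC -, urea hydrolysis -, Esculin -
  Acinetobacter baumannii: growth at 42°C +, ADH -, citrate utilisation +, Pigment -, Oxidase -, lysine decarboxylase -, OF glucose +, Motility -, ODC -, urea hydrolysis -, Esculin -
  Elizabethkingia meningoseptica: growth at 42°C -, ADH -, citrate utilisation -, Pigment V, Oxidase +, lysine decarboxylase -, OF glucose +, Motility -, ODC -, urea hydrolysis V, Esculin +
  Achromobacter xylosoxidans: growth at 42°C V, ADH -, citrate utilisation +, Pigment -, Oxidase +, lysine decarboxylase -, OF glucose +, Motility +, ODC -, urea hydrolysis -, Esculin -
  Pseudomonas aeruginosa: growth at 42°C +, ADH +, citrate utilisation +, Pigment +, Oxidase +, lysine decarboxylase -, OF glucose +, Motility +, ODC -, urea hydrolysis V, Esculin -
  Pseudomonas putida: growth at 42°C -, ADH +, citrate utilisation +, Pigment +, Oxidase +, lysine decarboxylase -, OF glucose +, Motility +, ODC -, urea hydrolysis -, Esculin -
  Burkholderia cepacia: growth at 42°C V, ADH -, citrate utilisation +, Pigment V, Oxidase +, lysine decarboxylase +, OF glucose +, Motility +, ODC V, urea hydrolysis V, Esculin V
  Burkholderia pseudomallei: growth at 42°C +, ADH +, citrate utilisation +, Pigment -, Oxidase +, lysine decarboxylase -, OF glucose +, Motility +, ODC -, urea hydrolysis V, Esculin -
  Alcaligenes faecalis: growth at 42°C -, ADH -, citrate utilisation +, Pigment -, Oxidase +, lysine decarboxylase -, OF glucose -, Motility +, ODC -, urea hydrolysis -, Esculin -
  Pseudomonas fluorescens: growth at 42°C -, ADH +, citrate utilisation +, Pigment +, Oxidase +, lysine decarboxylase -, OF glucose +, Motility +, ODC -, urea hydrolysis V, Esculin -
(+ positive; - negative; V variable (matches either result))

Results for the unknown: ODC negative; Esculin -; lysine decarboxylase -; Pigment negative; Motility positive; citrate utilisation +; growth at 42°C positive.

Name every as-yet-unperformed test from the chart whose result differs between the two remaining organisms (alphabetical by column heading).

growth at 42°C +: excludes 5 organisms — 5 left.
Motility +: excludes Acinetobacter baumannii — 4 left.
ODC -: all 4 remaining candidates are consistent.
lysine decarboxylase -: excludes Burkholderia cepacia — 3 left.
Esculin -: all 3 remaining candidates are consistent.
citrate utilisation +: all 3 remaining candidates are consistent.
Pigment -: excludes Pseudomonas aeruginosa — 2 left.
Two candidates remain: Achromobacter xylosoxidans and Burkholderia pseudomallei.
  ADH: Achromobacter xylosoxidans -, Burkholderia pseudomallei + — discriminates.
  Oxidase: + vs + — same for both, does not separate.
  OF glucose: + vs + — same for both, does not separate.
  urea hydrolysis: - vs V — variable for at least one, does not separate.

ADH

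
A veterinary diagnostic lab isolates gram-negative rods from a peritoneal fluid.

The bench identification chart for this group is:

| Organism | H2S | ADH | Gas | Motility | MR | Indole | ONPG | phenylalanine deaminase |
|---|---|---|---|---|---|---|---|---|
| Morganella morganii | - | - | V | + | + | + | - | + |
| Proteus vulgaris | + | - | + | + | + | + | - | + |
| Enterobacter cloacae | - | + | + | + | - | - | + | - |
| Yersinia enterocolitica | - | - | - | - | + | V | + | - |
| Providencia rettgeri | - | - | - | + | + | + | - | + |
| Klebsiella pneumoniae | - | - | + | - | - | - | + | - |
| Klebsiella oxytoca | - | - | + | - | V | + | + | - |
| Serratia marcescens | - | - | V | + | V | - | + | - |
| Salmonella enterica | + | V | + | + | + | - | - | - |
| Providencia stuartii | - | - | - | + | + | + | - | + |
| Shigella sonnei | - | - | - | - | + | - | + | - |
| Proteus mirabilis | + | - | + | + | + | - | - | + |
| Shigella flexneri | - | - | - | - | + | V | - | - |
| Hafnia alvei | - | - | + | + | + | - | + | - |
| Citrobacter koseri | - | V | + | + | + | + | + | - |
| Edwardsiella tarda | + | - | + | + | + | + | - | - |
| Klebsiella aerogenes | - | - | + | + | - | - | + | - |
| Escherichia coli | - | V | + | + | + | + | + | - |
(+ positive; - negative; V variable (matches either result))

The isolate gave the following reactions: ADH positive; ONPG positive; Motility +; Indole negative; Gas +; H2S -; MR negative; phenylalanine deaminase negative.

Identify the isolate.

Enterobacter cloacae

Indole -: excludes 8 organisms — 10 left.
phenylalanine deaminase -: excludes Proteus mirabilis — 9 left.
Gas +: excludes Yersinia enterocolitica, Shigella sonnei, Shigella flexneri — 6 left.
H2S -: excludes Salmonella enterica — 5 left.
ADH +: excludes Klebsiella pneumoniae, Serratia marcescens, Hafnia alvei, Klebsiella aerogenes — 1 left.
ONPG +: the one remaining candidate is consistent.
MR -: the one remaining candidate is consistent.
Motility +: the one remaining candidate is consistent.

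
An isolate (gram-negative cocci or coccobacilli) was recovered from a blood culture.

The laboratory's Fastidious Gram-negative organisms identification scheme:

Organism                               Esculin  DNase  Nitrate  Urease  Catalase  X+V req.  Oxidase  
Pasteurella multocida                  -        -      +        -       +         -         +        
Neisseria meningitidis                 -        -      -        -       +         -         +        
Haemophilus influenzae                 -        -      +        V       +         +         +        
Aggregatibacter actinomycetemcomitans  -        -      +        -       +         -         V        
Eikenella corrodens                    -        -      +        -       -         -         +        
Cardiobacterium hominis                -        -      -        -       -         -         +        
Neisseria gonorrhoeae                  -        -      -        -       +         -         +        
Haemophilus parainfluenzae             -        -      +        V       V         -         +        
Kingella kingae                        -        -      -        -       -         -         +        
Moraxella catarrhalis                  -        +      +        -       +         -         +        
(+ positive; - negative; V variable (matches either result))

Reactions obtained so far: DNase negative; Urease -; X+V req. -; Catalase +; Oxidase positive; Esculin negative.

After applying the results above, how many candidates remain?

X+V req. -: excludes Haemophilus influenzae — 9 left.
Esculin -: all 9 remaining candidates are consistent.
DNase -: excludes Moraxella catarrhalis — 8 left.
Catalase +: excludes Eikenella corrodens, Cardiobacterium hominis, Kingella kingae — 5 left.
Urease -: all 5 remaining candidates are consistent.
Oxidase +: all 5 remaining candidates are consistent.
Still consistent: Aggregatibacter actinomycetemcomitans, Haemophilus parainfluenzae, Neisseria gonorrhoeae, Neisseria meningitidis, Pasteurella multocida.

5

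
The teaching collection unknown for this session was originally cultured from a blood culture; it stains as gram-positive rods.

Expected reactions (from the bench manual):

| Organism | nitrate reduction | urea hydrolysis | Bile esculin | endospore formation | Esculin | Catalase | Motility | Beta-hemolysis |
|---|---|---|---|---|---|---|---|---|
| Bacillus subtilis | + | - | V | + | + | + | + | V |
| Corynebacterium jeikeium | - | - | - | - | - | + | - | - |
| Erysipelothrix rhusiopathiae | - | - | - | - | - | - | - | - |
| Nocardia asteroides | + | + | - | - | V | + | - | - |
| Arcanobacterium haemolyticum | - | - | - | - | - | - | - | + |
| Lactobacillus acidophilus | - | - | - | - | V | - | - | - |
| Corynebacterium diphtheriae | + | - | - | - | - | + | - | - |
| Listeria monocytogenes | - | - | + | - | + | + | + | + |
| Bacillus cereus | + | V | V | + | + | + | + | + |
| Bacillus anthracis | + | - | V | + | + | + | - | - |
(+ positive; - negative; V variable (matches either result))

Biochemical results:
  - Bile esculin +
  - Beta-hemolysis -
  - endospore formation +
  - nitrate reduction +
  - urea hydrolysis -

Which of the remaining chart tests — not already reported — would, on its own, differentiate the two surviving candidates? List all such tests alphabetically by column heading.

Motility

nitrate reduction +: excludes 5 organisms — 5 left.
Bile esculin +: excludes Nocardia asteroides, Corynebacterium diphtheriae — 3 left.
endospore formation +: all 3 remaining candidates are consistent.
urea hydrolysis -: all 3 remaining candidates are consistent.
Beta-hemolysis -: excludes Bacillus cereus — 2 left.
Two candidates remain: Bacillus anthracis and Bacillus subtilis.
  Esculin: + vs + — same for both, does not separate.
  Catalase: + vs + — same for both, does not separate.
  Motility: Bacillus anthracis -, Bacillus subtilis + — discriminates.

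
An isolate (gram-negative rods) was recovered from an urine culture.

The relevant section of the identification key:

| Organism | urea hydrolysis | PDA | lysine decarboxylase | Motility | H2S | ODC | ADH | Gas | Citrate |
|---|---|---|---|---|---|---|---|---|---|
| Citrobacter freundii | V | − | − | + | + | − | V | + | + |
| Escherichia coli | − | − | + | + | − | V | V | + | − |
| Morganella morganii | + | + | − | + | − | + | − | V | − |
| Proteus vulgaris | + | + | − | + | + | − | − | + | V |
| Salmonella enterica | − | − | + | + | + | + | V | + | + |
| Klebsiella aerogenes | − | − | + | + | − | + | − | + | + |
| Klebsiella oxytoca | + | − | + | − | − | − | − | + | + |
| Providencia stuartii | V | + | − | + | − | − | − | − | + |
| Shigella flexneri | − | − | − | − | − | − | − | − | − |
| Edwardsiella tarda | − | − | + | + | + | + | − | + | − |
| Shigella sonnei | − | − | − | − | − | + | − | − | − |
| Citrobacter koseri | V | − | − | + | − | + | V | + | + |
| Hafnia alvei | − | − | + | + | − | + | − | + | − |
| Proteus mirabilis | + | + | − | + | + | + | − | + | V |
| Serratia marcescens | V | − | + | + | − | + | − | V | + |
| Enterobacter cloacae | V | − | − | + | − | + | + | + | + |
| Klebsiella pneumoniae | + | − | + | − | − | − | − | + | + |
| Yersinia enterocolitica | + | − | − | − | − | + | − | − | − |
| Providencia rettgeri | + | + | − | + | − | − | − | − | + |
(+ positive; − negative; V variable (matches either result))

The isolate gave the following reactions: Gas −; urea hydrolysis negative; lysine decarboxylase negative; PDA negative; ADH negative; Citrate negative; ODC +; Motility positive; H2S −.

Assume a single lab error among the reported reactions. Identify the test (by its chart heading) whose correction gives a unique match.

As reported, no row in the chart matches all 9 reactions.
Reversing Motility (to −) → unique match: Shigella sonnei.
Reversing PDA → still no organism matches.
Reversing Citrate → still no organism matches.
Reversing lysine decarboxylase → still no organism matches.
Reversing Gas → still no organism matches.
Reversing ADH → still no organism matches.
Reversing urea hydrolysis → still no organism matches.
Reversing H2S → still no organism matches.
Reversing ODC → still no organism matches.

Motility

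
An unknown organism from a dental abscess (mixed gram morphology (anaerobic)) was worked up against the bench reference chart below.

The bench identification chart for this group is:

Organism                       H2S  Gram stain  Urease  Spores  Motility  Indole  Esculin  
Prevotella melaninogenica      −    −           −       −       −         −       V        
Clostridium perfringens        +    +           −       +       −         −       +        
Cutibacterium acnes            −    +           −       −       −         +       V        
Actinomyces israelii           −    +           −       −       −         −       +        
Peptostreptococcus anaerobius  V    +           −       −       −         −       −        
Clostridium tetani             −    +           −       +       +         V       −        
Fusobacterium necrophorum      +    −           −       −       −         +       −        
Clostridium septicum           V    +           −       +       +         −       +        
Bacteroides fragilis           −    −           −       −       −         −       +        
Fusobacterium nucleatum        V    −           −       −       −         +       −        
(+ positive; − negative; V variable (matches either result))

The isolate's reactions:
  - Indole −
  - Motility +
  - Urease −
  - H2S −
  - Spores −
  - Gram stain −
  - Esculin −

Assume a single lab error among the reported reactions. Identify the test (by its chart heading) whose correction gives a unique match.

Motility

As reported, no row in the chart matches all 7 reactions.
Reversing Esculin → still no organism matches.
Reversing Indole → still no organism matches.
Reversing Spores → still no organism matches.
Reversing Urease → still no organism matches.
Reversing Motility (to −) → unique match: Prevotella melaninogenica.
Reversing Gram stain → still no organism matches.
Reversing H2S → still no organism matches.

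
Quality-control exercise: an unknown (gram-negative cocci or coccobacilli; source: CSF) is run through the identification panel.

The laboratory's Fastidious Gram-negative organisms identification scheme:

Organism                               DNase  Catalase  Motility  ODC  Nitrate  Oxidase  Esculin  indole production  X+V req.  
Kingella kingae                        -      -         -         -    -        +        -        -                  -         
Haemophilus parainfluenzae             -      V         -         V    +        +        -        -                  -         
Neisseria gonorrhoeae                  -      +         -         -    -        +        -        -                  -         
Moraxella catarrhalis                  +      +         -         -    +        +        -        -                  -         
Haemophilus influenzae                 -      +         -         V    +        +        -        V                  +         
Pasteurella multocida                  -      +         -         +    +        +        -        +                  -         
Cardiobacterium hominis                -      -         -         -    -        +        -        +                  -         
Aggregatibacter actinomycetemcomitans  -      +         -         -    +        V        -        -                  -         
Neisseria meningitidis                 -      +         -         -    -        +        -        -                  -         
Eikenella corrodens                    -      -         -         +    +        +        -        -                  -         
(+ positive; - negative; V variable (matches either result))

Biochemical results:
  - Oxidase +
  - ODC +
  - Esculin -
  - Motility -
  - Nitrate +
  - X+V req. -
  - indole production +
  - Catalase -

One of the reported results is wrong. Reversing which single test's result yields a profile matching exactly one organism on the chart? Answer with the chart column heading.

As reported, no row in the chart matches all 8 reactions.
Reversing indole production → 2 organisms match (not unique).
Reversing ODC → still no organism matches.
Reversing Oxidase → still no organism matches.
Reversing X+V req. → still no organism matches.
Reversing Catalase (to +) → unique match: Pasteurella multocida.
Reversing Nitrate → still no organism matches.
Reversing Esculin → still no organism matches.
Reversing Motility → still no organism matches.

Catalase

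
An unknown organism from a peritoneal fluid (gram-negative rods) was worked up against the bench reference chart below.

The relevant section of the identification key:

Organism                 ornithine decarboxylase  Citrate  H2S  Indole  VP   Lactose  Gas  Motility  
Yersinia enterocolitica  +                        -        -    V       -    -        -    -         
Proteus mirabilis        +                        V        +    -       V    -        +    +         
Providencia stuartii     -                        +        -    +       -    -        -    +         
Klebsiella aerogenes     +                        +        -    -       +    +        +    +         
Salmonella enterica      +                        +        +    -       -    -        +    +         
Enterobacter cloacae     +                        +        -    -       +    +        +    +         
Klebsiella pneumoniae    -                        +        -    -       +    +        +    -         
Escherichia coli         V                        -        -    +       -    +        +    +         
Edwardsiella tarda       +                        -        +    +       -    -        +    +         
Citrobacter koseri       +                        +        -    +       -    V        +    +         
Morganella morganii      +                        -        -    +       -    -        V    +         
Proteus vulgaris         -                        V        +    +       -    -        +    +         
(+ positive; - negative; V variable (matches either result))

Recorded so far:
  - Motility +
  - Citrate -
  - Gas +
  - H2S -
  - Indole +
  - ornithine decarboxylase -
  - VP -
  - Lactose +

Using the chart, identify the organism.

Gas +: excludes Yersinia enterocolitica, Providencia stuartii — 10 left.
ornithine decarboxylase -: excludes 7 organisms — 3 left.
Indole +: excludes Klebsiella pneumoniae — 2 left.
Lactose +: excludes Proteus vulgaris — 1 left.
Citrate -: the one remaining candidate is consistent.
H2S -: the one remaining candidate is consistent.
Motility +: the one remaining candidate is consistent.
VP -: the one remaining candidate is consistent.

Escherichia coli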